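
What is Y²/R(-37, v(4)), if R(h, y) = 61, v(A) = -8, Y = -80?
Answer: 6400/61 ≈ 104.92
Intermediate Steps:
Y²/R(-37, v(4)) = (-80)²/61 = 6400*(1/61) = 6400/61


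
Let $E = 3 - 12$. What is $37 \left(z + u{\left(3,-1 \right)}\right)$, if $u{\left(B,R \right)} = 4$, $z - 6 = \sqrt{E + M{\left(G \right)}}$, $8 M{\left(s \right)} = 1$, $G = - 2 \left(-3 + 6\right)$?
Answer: $370 + \frac{37 i \sqrt{142}}{4} \approx 370.0 + 110.23 i$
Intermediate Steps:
$G = -6$ ($G = \left(-2\right) 3 = -6$)
$M{\left(s \right)} = \frac{1}{8}$ ($M{\left(s \right)} = \frac{1}{8} \cdot 1 = \frac{1}{8}$)
$E = -9$
$z = 6 + \frac{i \sqrt{142}}{4}$ ($z = 6 + \sqrt{-9 + \frac{1}{8}} = 6 + \sqrt{- \frac{71}{8}} = 6 + \frac{i \sqrt{142}}{4} \approx 6.0 + 2.9791 i$)
$37 \left(z + u{\left(3,-1 \right)}\right) = 37 \left(\left(6 + \frac{i \sqrt{142}}{4}\right) + 4\right) = 37 \left(10 + \frac{i \sqrt{142}}{4}\right) = 370 + \frac{37 i \sqrt{142}}{4}$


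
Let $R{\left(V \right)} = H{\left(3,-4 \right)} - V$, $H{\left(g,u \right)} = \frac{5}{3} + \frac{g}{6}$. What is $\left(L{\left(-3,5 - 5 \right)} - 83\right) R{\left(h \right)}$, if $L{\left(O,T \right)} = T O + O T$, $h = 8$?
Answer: $\frac{2905}{6} \approx 484.17$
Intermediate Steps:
$H{\left(g,u \right)} = \frac{5}{3} + \frac{g}{6}$ ($H{\left(g,u \right)} = 5 \cdot \frac{1}{3} + g \frac{1}{6} = \frac{5}{3} + \frac{g}{6}$)
$L{\left(O,T \right)} = 2 O T$ ($L{\left(O,T \right)} = O T + O T = 2 O T$)
$R{\left(V \right)} = \frac{13}{6} - V$ ($R{\left(V \right)} = \left(\frac{5}{3} + \frac{1}{6} \cdot 3\right) - V = \left(\frac{5}{3} + \frac{1}{2}\right) - V = \frac{13}{6} - V$)
$\left(L{\left(-3,5 - 5 \right)} - 83\right) R{\left(h \right)} = \left(2 \left(-3\right) \left(5 - 5\right) - 83\right) \left(\frac{13}{6} - 8\right) = \left(2 \left(-3\right) 0 - 83\right) \left(\frac{13}{6} - 8\right) = \left(0 - 83\right) \left(- \frac{35}{6}\right) = \left(-83\right) \left(- \frac{35}{6}\right) = \frac{2905}{6}$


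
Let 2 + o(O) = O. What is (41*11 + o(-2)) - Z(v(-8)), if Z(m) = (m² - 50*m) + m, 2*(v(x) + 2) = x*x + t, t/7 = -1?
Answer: 4173/4 ≈ 1043.3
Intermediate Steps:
t = -7 (t = 7*(-1) = -7)
o(O) = -2 + O
v(x) = -11/2 + x²/2 (v(x) = -2 + (x*x - 7)/2 = -2 + (x² - 7)/2 = -2 + (-7 + x²)/2 = -2 + (-7/2 + x²/2) = -11/2 + x²/2)
Z(m) = m² - 49*m
(41*11 + o(-2)) - Z(v(-8)) = (41*11 + (-2 - 2)) - (-11/2 + (½)*(-8)²)*(-49 + (-11/2 + (½)*(-8)²)) = (451 - 4) - (-11/2 + (½)*64)*(-49 + (-11/2 + (½)*64)) = 447 - (-11/2 + 32)*(-49 + (-11/2 + 32)) = 447 - 53*(-49 + 53/2)/2 = 447 - 53*(-45)/(2*2) = 447 - 1*(-2385/4) = 447 + 2385/4 = 4173/4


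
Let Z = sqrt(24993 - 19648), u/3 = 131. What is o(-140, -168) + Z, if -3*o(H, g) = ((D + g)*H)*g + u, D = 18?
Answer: 1175869 + sqrt(5345) ≈ 1.1759e+6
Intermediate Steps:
u = 393 (u = 3*131 = 393)
Z = sqrt(5345) ≈ 73.109
o(H, g) = -131 - H*g*(18 + g)/3 (o(H, g) = -(((18 + g)*H)*g + 393)/3 = -((H*(18 + g))*g + 393)/3 = -(H*g*(18 + g) + 393)/3 = -(393 + H*g*(18 + g))/3 = -131 - H*g*(18 + g)/3)
o(-140, -168) + Z = (-131 - 6*(-140)*(-168) - 1/3*(-140)*(-168)**2) + sqrt(5345) = (-131 - 141120 - 1/3*(-140)*28224) + sqrt(5345) = (-131 - 141120 + 1317120) + sqrt(5345) = 1175869 + sqrt(5345)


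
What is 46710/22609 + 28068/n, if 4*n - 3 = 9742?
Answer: 2993546598/220324705 ≈ 13.587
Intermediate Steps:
n = 9745/4 (n = 3/4 + (1/4)*9742 = 3/4 + 4871/2 = 9745/4 ≈ 2436.3)
46710/22609 + 28068/n = 46710/22609 + 28068/(9745/4) = 46710*(1/22609) + 28068*(4/9745) = 46710/22609 + 112272/9745 = 2993546598/220324705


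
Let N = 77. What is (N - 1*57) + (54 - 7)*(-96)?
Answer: -4492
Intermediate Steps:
(N - 1*57) + (54 - 7)*(-96) = (77 - 1*57) + (54 - 7)*(-96) = (77 - 57) + 47*(-96) = 20 - 4512 = -4492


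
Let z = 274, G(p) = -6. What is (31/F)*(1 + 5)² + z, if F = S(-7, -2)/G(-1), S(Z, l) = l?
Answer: 3622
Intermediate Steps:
F = ⅓ (F = -2/(-6) = -2*(-⅙) = ⅓ ≈ 0.33333)
(31/F)*(1 + 5)² + z = (31/(⅓))*(1 + 5)² + 274 = (31*3)*6² + 274 = 93*36 + 274 = 3348 + 274 = 3622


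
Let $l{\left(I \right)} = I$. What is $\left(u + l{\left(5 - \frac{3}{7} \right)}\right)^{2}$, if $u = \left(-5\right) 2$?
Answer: $\frac{1444}{49} \approx 29.469$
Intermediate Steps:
$u = -10$
$\left(u + l{\left(5 - \frac{3}{7} \right)}\right)^{2} = \left(-10 + \left(5 - \frac{3}{7}\right)\right)^{2} = \left(-10 + \frac{32}{7}\right)^{2} = \left(- \frac{38}{7}\right)^{2} = \frac{1444}{49}$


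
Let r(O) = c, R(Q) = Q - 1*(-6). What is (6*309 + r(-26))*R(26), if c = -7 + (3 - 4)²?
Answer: 59136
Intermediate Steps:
c = -6 (c = -7 + (-1)² = -7 + 1 = -6)
R(Q) = 6 + Q (R(Q) = Q + 6 = 6 + Q)
r(O) = -6
(6*309 + r(-26))*R(26) = (6*309 - 6)*(6 + 26) = (1854 - 6)*32 = 1848*32 = 59136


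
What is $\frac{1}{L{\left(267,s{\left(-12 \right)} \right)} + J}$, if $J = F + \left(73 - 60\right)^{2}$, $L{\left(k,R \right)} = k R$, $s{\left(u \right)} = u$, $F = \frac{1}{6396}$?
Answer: $- \frac{6396}{19411859} \approx -0.00032949$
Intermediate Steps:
$F = \frac{1}{6396} \approx 0.00015635$
$L{\left(k,R \right)} = R k$
$J = \frac{1080925}{6396}$ ($J = \frac{1}{6396} + \left(73 - 60\right)^{2} = \frac{1}{6396} + 13^{2} = \frac{1}{6396} + 169 = \frac{1080925}{6396} \approx 169.0$)
$\frac{1}{L{\left(267,s{\left(-12 \right)} \right)} + J} = \frac{1}{\left(-12\right) 267 + \frac{1080925}{6396}} = \frac{1}{-3204 + \frac{1080925}{6396}} = \frac{1}{- \frac{19411859}{6396}} = - \frac{6396}{19411859}$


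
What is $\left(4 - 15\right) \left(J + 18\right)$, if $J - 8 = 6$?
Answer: $-352$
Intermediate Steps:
$J = 14$ ($J = 8 + 6 = 14$)
$\left(4 - 15\right) \left(J + 18\right) = \left(4 - 15\right) \left(14 + 18\right) = \left(-11\right) 32 = -352$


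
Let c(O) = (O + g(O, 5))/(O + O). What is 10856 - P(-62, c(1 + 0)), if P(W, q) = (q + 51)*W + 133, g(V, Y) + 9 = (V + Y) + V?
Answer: 13854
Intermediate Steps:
g(V, Y) = -9 + Y + 2*V (g(V, Y) = -9 + ((V + Y) + V) = -9 + (Y + 2*V) = -9 + Y + 2*V)
c(O) = (-4 + 3*O)/(2*O) (c(O) = (O + (-9 + 5 + 2*O))/(O + O) = (O + (-4 + 2*O))/((2*O)) = (-4 + 3*O)*(1/(2*O)) = (-4 + 3*O)/(2*O))
P(W, q) = 133 + W*(51 + q) (P(W, q) = (51 + q)*W + 133 = W*(51 + q) + 133 = 133 + W*(51 + q))
10856 - P(-62, c(1 + 0)) = 10856 - (133 + 51*(-62) - 62*(3/2 - 2/(1 + 0))) = 10856 - (133 - 3162 - 62*(3/2 - 2/1)) = 10856 - (133 - 3162 - 62*(3/2 - 2*1)) = 10856 - (133 - 3162 - 62*(3/2 - 2)) = 10856 - (133 - 3162 - 62*(-½)) = 10856 - (133 - 3162 + 31) = 10856 - 1*(-2998) = 10856 + 2998 = 13854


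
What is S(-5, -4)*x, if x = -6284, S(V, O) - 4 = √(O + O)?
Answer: -25136 - 12568*I*√2 ≈ -25136.0 - 17774.0*I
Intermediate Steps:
S(V, O) = 4 + √2*√O (S(V, O) = 4 + √(O + O) = 4 + √(2*O) = 4 + √2*√O)
S(-5, -4)*x = (4 + √2*√(-4))*(-6284) = (4 + √2*(2*I))*(-6284) = (4 + 2*I*√2)*(-6284) = -25136 - 12568*I*√2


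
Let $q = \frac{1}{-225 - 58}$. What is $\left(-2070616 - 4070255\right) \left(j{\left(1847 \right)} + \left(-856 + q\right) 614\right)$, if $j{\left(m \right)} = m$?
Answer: $\frac{910188753939135}{283} \approx 3.2162 \cdot 10^{12}$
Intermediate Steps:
$q = - \frac{1}{283}$ ($q = \frac{1}{-283} = - \frac{1}{283} \approx -0.0035336$)
$\left(-2070616 - 4070255\right) \left(j{\left(1847 \right)} + \left(-856 + q\right) 614\right) = \left(-2070616 - 4070255\right) \left(1847 + \left(-856 - \frac{1}{283}\right) 614\right) = - 6140871 \left(1847 - \frac{148740886}{283}\right) = \left(-6140871\right) \left(- \frac{148218185}{283}\right) = \frac{910188753939135}{283}$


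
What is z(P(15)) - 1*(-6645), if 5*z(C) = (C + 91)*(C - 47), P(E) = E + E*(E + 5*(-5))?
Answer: 41233/5 ≈ 8246.6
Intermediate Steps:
P(E) = E + E*(-25 + E) (P(E) = E + E*(E - 25) = E + E*(-25 + E))
z(C) = (-47 + C)*(91 + C)/5 (z(C) = ((C + 91)*(C - 47))/5 = ((91 + C)*(-47 + C))/5 = ((-47 + C)*(91 + C))/5 = (-47 + C)*(91 + C)/5)
z(P(15)) - 1*(-6645) = (-4277/5 + (15*(-24 + 15))²/5 + 44*(15*(-24 + 15))/5) - 1*(-6645) = (-4277/5 + (15*(-9))²/5 + 44*(15*(-9))/5) + 6645 = (-4277/5 + (⅕)*(-135)² + (44/5)*(-135)) + 6645 = (-4277/5 + (⅕)*18225 - 1188) + 6645 = (-4277/5 + 3645 - 1188) + 6645 = 8008/5 + 6645 = 41233/5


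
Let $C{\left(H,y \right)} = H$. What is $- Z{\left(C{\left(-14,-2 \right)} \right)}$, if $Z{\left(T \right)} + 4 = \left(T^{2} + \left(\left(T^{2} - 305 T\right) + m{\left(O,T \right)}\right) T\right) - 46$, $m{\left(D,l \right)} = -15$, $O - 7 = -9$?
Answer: $62168$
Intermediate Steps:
$O = -2$ ($O = 7 - 9 = -2$)
$Z{\left(T \right)} = -50 + T^{2} + T \left(-15 + T^{2} - 305 T\right)$ ($Z{\left(T \right)} = -4 - \left(46 - T^{2} - \left(\left(T^{2} - 305 T\right) - 15\right) T\right) = -4 - \left(46 - T^{2} - \left(-15 + T^{2} - 305 T\right) T\right) = -4 - \left(46 - T^{2} - T \left(-15 + T^{2} - 305 T\right)\right) = -4 + \left(-46 + T^{2} + T \left(-15 + T^{2} - 305 T\right)\right) = -50 + T^{2} + T \left(-15 + T^{2} - 305 T\right)$)
$- Z{\left(C{\left(-14,-2 \right)} \right)} = - (-50 + \left(-14\right)^{3} - 304 \left(-14\right)^{2} - -210) = - (-50 - 2744 - 59584 + 210) = \left(-1\right) \left(-62168\right) = 62168$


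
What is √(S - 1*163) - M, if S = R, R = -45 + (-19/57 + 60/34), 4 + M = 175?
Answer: -171 + 7*I*√10965/51 ≈ -171.0 + 14.372*I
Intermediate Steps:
M = 171 (M = -4 + 175 = 171)
R = -2222/51 (R = -45 + (-19*1/57 + 60*(1/34)) = -45 + (-⅓ + 30/17) = -45 + 73/51 = -2222/51 ≈ -43.569)
S = -2222/51 ≈ -43.569
√(S - 1*163) - M = √(-2222/51 - 1*163) - 1*171 = √(-2222/51 - 163) - 171 = √(-10535/51) - 171 = 7*I*√10965/51 - 171 = -171 + 7*I*√10965/51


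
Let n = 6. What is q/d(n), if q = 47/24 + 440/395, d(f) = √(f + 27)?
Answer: 5825*√33/62568 ≈ 0.53481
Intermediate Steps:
d(f) = √(27 + f)
q = 5825/1896 (q = 47*(1/24) + 440*(1/395) = 47/24 + 88/79 = 5825/1896 ≈ 3.0723)
q/d(n) = 5825/(1896*(√(27 + 6))) = 5825/(1896*(√33)) = 5825*(√33/33)/1896 = 5825*√33/62568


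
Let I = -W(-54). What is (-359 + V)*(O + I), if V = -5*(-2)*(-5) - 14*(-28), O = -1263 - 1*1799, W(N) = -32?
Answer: 51510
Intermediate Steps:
I = 32 (I = -1*(-32) = 32)
O = -3062 (O = -1263 - 1799 = -3062)
V = 342 (V = 10*(-5) + 392 = -50 + 392 = 342)
(-359 + V)*(O + I) = (-359 + 342)*(-3062 + 32) = -17*(-3030) = 51510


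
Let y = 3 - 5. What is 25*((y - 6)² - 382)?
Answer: -7950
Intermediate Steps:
y = -2
25*((y - 6)² - 382) = 25*((-2 - 6)² - 382) = 25*((-8)² - 382) = 25*(64 - 382) = 25*(-318) = -7950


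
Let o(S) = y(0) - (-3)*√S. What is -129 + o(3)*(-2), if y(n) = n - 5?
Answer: -119 - 6*√3 ≈ -129.39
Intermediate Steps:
y(n) = -5 + n
o(S) = -5 + 3*√S (o(S) = (-5 + 0) - (-3)*√S = -5 + 3*√S)
-129 + o(3)*(-2) = -129 + (-5 + 3*√3)*(-2) = -129 + (10 - 6*√3) = -119 - 6*√3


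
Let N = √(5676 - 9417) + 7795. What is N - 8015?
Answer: -220 + I*√3741 ≈ -220.0 + 61.164*I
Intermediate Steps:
N = 7795 + I*√3741 (N = √(-3741) + 7795 = I*√3741 + 7795 = 7795 + I*√3741 ≈ 7795.0 + 61.164*I)
N - 8015 = (7795 + I*√3741) - 8015 = -220 + I*√3741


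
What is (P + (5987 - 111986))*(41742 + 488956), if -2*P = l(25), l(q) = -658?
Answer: -56078857660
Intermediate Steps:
P = 329 (P = -½*(-658) = 329)
(P + (5987 - 111986))*(41742 + 488956) = (329 + (5987 - 111986))*(41742 + 488956) = (329 - 105999)*530698 = -105670*530698 = -56078857660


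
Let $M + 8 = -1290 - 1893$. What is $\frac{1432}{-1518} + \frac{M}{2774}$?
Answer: $- \frac{4408153}{2105466} \approx -2.0937$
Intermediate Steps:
$M = -3191$ ($M = -8 - 3183 = -3191$)
$\frac{1432}{-1518} + \frac{M}{2774} = \frac{1432}{-1518} - \frac{3191}{2774} = 1432 \left(- \frac{1}{1518}\right) - \frac{3191}{2774} = - \frac{716}{759} - \frac{3191}{2774} = - \frac{4408153}{2105466}$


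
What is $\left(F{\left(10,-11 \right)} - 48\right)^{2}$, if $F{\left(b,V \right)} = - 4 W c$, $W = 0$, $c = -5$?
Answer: $2304$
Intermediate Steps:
$F{\left(b,V \right)} = 0$ ($F{\left(b,V \right)} = \left(-4\right) 0 \left(-5\right) = 0 \left(-5\right) = 0$)
$\left(F{\left(10,-11 \right)} - 48\right)^{2} = \left(0 - 48\right)^{2} = \left(-48\right)^{2} = 2304$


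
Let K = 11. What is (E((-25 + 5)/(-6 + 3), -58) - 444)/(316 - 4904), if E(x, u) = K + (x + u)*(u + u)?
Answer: -16565/13764 ≈ -1.2035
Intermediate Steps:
E(x, u) = 11 + 2*u*(u + x) (E(x, u) = 11 + (x + u)*(u + u) = 11 + (u + x)*(2*u) = 11 + 2*u*(u + x))
(E((-25 + 5)/(-6 + 3), -58) - 444)/(316 - 4904) = ((11 + 2*(-58)**2 + 2*(-58)*((-25 + 5)/(-6 + 3))) - 444)/(316 - 4904) = ((11 + 2*3364 + 2*(-58)*(-20/(-3))) - 444)/(-4588) = ((11 + 6728 + 2*(-58)*(-20*(-1/3))) - 444)*(-1/4588) = ((11 + 6728 + 2*(-58)*(20/3)) - 444)*(-1/4588) = ((11 + 6728 - 2320/3) - 444)*(-1/4588) = (17897/3 - 444)*(-1/4588) = (16565/3)*(-1/4588) = -16565/13764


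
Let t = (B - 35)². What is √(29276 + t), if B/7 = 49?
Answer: 2*√31035 ≈ 352.33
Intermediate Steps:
B = 343 (B = 7*49 = 343)
t = 94864 (t = (343 - 35)² = 308² = 94864)
√(29276 + t) = √(29276 + 94864) = √124140 = 2*√31035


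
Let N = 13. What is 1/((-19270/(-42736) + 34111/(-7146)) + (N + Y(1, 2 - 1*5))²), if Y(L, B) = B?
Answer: 76347864/7304770331 ≈ 0.010452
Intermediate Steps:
1/((-19270/(-42736) + 34111/(-7146)) + (N + Y(1, 2 - 1*5))²) = 1/((-19270/(-42736) + 34111/(-7146)) + (13 + (2 - 1*5))²) = 1/((-19270*(-1/42736) + 34111*(-1/7146)) + (13 + (2 - 5))²) = 1/((9635/21368 - 34111/7146) + (13 - 3)²) = 1/(-330016069/76347864 + 10²) = 1/(-330016069/76347864 + 100) = 1/(7304770331/76347864) = 76347864/7304770331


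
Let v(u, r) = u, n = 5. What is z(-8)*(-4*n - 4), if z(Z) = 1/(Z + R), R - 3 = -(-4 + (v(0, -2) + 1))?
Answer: 12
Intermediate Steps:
R = 6 (R = 3 - (-4 + (0 + 1)) = 3 - (-4 + 1) = 3 - (-3) = 3 - 1*(-3) = 3 + 3 = 6)
z(Z) = 1/(6 + Z) (z(Z) = 1/(Z + 6) = 1/(6 + Z))
z(-8)*(-4*n - 4) = (-4*5 - 4)/(6 - 8) = (-20 - 4)/(-2) = -½*(-24) = 12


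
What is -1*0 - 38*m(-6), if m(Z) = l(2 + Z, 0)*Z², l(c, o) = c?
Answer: 5472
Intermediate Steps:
m(Z) = Z²*(2 + Z) (m(Z) = (2 + Z)*Z² = Z²*(2 + Z))
-1*0 - 38*m(-6) = -1*0 - 38*(-6)²*(2 - 6) = 0 - 1368*(-4) = 0 - 38*(-144) = 0 + 5472 = 5472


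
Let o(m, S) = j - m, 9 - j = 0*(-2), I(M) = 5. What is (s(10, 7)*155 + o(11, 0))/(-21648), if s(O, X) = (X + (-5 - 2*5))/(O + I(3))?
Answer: 127/32472 ≈ 0.0039111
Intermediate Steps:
s(O, X) = (-15 + X)/(5 + O) (s(O, X) = (X + (-5 - 2*5))/(O + 5) = (X + (-5 - 10))/(5 + O) = (X - 15)/(5 + O) = (-15 + X)/(5 + O))
j = 9 (j = 9 - 0*(-2) = 9 - 1*0 = 9 + 0 = 9)
o(m, S) = 9 - m
(s(10, 7)*155 + o(11, 0))/(-21648) = (((-15 + 7)/(5 + 10))*155 + (9 - 1*11))/(-21648) = ((-8/15)*155 + (9 - 11))*(-1/21648) = (((1/15)*(-8))*155 - 2)*(-1/21648) = (-8/15*155 - 2)*(-1/21648) = (-248/3 - 2)*(-1/21648) = -254/3*(-1/21648) = 127/32472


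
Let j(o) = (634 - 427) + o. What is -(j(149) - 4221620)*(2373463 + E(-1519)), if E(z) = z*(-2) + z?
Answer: 10025426017248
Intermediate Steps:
E(z) = -z (E(z) = -2*z + z = -z)
j(o) = 207 + o
-(j(149) - 4221620)*(2373463 + E(-1519)) = -((207 + 149) - 4221620)*(2373463 - 1*(-1519)) = -(356 - 4221620)*(2373463 + 1519) = -(-4221264)*2374982 = -1*(-10025426017248) = 10025426017248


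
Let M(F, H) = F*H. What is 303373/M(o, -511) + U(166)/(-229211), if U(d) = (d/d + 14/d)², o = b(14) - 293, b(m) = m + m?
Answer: 68433622924781/30546423930755 ≈ 2.2403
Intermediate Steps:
b(m) = 2*m
o = -265 (o = 2*14 - 293 = 28 - 293 = -265)
U(d) = (1 + 14/d)²
303373/M(o, -511) + U(166)/(-229211) = 303373/((-265*(-511))) + ((14 + 166)²/166²)/(-229211) = 303373/135415 + ((1/27556)*180²)*(-1/229211) = 303373*(1/135415) + ((1/27556)*32400)*(-1/229211) = 43339/19345 + (8100/6889)*(-1/229211) = 43339/19345 - 8100/1579034579 = 68433622924781/30546423930755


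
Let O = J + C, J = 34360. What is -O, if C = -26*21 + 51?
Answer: -33865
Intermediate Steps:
C = -495 (C = -546 + 51 = -495)
O = 33865 (O = 34360 - 495 = 33865)
-O = -1*33865 = -33865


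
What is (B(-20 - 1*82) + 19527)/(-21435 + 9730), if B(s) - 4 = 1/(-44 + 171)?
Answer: -2480438/1486535 ≈ -1.6686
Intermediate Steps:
B(s) = 509/127 (B(s) = 4 + 1/(-44 + 171) = 4 + 1/127 = 509/127)
(B(-20 - 1*82) + 19527)/(-21435 + 9730) = (509/127 + 19527)/(-21435 + 9730) = (2480438/127)/(-11705) = (2480438/127)*(-1/11705) = -2480438/1486535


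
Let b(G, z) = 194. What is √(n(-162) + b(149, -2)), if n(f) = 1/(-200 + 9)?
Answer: 3*√786347/191 ≈ 13.928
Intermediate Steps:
n(f) = -1/191 (n(f) = 1/(-191) = -1/191)
√(n(-162) + b(149, -2)) = √(-1/191 + 194) = √(37053/191) = 3*√786347/191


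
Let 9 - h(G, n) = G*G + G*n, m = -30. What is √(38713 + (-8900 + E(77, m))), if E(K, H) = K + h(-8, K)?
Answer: √30451 ≈ 174.50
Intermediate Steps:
h(G, n) = 9 - G² - G*n (h(G, n) = 9 - (G*G + G*n) = 9 - (G² + G*n) = 9 + (-G² - G*n) = 9 - G² - G*n)
E(K, H) = -55 + 9*K (E(K, H) = K + (9 - 1*(-8)² - 1*(-8)*K) = K + (9 - 1*64 + 8*K) = K + (9 - 64 + 8*K) = K + (-55 + 8*K) = -55 + 9*K)
√(38713 + (-8900 + E(77, m))) = √(38713 + (-8900 + (-55 + 9*77))) = √(38713 + (-8900 + (-55 + 693))) = √(38713 + (-8900 + 638)) = √(38713 - 8262) = √30451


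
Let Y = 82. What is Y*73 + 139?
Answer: 6125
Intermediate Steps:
Y*73 + 139 = 82*73 + 139 = 5986 + 139 = 6125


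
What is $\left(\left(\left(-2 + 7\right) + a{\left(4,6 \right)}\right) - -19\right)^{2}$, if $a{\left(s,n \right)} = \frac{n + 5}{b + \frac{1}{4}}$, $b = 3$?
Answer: $\frac{126736}{169} \approx 749.92$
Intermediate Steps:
$a{\left(s,n \right)} = \frac{20}{13} + \frac{4 n}{13}$ ($a{\left(s,n \right)} = \frac{n + 5}{3 + \frac{1}{4}} = \frac{5 + n}{3 + \frac{1}{4}} = \frac{5 + n}{\frac{13}{4}} = \left(5 + n\right) \frac{4}{13} = \frac{20}{13} + \frac{4 n}{13}$)
$\left(\left(\left(-2 + 7\right) + a{\left(4,6 \right)}\right) - -19\right)^{2} = \left(\left(\left(-2 + 7\right) + \left(\frac{20}{13} + \frac{4}{13} \cdot 6\right)\right) - -19\right)^{2} = \left(\left(5 + \left(\frac{20}{13} + \frac{24}{13}\right)\right) + 19\right)^{2} = \left(\left(5 + \frac{44}{13}\right) + 19\right)^{2} = \left(\frac{109}{13} + 19\right)^{2} = \left(\frac{356}{13}\right)^{2} = \frac{126736}{169}$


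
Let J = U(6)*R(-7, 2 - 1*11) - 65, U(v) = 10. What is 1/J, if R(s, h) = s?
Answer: -1/135 ≈ -0.0074074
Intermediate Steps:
J = -135 (J = 10*(-7) - 65 = -70 - 65 = -135)
1/J = 1/(-135) = -1/135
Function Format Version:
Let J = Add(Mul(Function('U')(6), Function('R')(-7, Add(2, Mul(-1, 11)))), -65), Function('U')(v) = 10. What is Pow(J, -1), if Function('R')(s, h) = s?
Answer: Rational(-1, 135) ≈ -0.0074074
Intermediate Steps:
J = -135 (J = Add(Mul(10, -7), -65) = Add(-70, -65) = -135)
Pow(J, -1) = Pow(-135, -1) = Rational(-1, 135)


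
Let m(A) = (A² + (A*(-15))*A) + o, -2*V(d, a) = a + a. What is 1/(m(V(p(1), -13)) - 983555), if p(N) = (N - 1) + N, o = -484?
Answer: -1/986405 ≈ -1.0138e-6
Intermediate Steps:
p(N) = -1 + 2*N (p(N) = (-1 + N) + N = -1 + 2*N)
V(d, a) = -a (V(d, a) = -(a + a)/2 = -a)
m(A) = -484 - 14*A² (m(A) = (A² + (A*(-15))*A) - 484 = (A² + (-15*A)*A) - 484 = (A² - 15*A²) - 484 = -14*A² - 484 = -484 - 14*A²)
1/(m(V(p(1), -13)) - 983555) = 1/((-484 - 14*(-1*(-13))²) - 983555) = 1/((-484 - 14*13²) - 983555) = 1/((-484 - 14*169) - 983555) = 1/((-484 - 2366) - 983555) = 1/(-2850 - 983555) = 1/(-986405) = -1/986405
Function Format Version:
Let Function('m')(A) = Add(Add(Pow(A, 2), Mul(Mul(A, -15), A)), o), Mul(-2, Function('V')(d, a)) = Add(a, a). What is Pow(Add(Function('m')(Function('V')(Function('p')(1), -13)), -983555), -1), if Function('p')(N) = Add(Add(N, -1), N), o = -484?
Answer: Rational(-1, 986405) ≈ -1.0138e-6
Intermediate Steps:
Function('p')(N) = Add(-1, Mul(2, N)) (Function('p')(N) = Add(Add(-1, N), N) = Add(-1, Mul(2, N)))
Function('V')(d, a) = Mul(-1, a) (Function('V')(d, a) = Mul(Rational(-1, 2), Add(a, a)) = Mul(Rational(-1, 2), Mul(2, a)) = Mul(-1, a))
Function('m')(A) = Add(-484, Mul(-14, Pow(A, 2))) (Function('m')(A) = Add(Add(Pow(A, 2), Mul(Mul(A, -15), A)), -484) = Add(Add(Pow(A, 2), Mul(Mul(-15, A), A)), -484) = Add(Add(Pow(A, 2), Mul(-15, Pow(A, 2))), -484) = Add(Mul(-14, Pow(A, 2)), -484) = Add(-484, Mul(-14, Pow(A, 2))))
Pow(Add(Function('m')(Function('V')(Function('p')(1), -13)), -983555), -1) = Pow(Add(Add(-484, Mul(-14, Pow(Mul(-1, -13), 2))), -983555), -1) = Pow(Add(Add(-484, Mul(-14, Pow(13, 2))), -983555), -1) = Pow(Add(Add(-484, Mul(-14, 169)), -983555), -1) = Pow(Add(Add(-484, -2366), -983555), -1) = Pow(Add(-2850, -983555), -1) = Pow(-986405, -1) = Rational(-1, 986405)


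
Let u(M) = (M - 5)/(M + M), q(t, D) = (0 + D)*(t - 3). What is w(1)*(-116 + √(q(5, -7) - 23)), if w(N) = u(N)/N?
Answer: 232 - 2*I*√37 ≈ 232.0 - 12.166*I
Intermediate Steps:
q(t, D) = D*(-3 + t)
u(M) = (-5 + M)/(2*M) (u(M) = (-5 + M)/((2*M)) = (-5 + M)*(1/(2*M)) = (-5 + M)/(2*M))
w(N) = (-5 + N)/(2*N²) (w(N) = ((-5 + N)/(2*N))/N = (-5 + N)/(2*N²))
w(1)*(-116 + √(q(5, -7) - 23)) = ((½)*(-5 + 1)/1²)*(-116 + √(-7*(-3 + 5) - 23)) = ((½)*1*(-4))*(-116 + √(-7*2 - 23)) = -2*(-116 + √(-14 - 23)) = -2*(-116 + √(-37)) = -2*(-116 + I*√37) = 232 - 2*I*√37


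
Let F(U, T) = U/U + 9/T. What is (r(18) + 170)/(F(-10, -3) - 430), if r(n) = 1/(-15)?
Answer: -2549/6480 ≈ -0.39336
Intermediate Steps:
r(n) = -1/15
F(U, T) = 1 + 9/T
(r(18) + 170)/(F(-10, -3) - 430) = (-1/15 + 170)/((9 - 3)/(-3) - 430) = 2549/(15*(-⅓*6 - 430)) = 2549/(15*(-2 - 430)) = (2549/15)/(-432) = (2549/15)*(-1/432) = -2549/6480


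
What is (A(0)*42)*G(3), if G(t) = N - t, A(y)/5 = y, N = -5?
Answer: 0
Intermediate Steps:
A(y) = 5*y
G(t) = -5 - t
(A(0)*42)*G(3) = ((5*0)*42)*(-5 - 1*3) = (0*42)*(-5 - 3) = 0*(-8) = 0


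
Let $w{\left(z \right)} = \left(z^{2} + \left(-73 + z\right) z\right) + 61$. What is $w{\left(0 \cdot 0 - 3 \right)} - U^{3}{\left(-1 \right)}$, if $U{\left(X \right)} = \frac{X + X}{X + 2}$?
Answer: $306$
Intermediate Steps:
$U{\left(X \right)} = \frac{2 X}{2 + X}$
$w{\left(z \right)} = 61 + z^{2} + z \left(-73 + z\right)$ ($w{\left(z \right)} = \left(z^{2} + z \left(-73 + z\right)\right) + 61 = 61 + z^{2} + z \left(-73 + z\right)$)
$w{\left(0 \cdot 0 - 3 \right)} - U^{3}{\left(-1 \right)} = \left(61 - 73 \left(0 \cdot 0 - 3\right) + 2 \left(0 \cdot 0 - 3\right)^{2}\right) - \left(2 \left(-1\right) \frac{1}{2 - 1}\right)^{3} = \left(61 - 73 \left(0 - 3\right) + 2 \left(0 - 3\right)^{2}\right) - \left(2 \left(-1\right) 1^{-1}\right)^{3} = \left(61 - -219 + 2 \left(-3\right)^{2}\right) - \left(2 \left(-1\right) 1\right)^{3} = \left(61 + 219 + 2 \cdot 9\right) - \left(-2\right)^{3} = \left(61 + 219 + 18\right) - -8 = 298 + 8 = 306$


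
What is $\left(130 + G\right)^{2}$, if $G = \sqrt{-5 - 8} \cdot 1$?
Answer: $\left(130 + i \sqrt{13}\right)^{2} \approx 16887.0 + 937.44 i$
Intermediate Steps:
$G = i \sqrt{13}$ ($G = \sqrt{-13} \cdot 1 = i \sqrt{13} \cdot 1 = i \sqrt{13} \approx 3.6056 i$)
$\left(130 + G\right)^{2} = \left(130 + i \sqrt{13}\right)^{2}$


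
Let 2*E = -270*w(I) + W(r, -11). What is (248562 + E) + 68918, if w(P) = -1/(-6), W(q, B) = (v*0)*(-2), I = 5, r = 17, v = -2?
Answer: 634915/2 ≈ 3.1746e+5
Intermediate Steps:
W(q, B) = 0 (W(q, B) = -2*0*(-2) = 0*(-2) = 0)
w(P) = 1/6 (w(P) = -1*(-1/6) = 1/6)
E = -45/2 (E = (-270*1/6 + 0)/2 = (-45 + 0)/2 = (1/2)*(-45) = -45/2 ≈ -22.500)
(248562 + E) + 68918 = (248562 - 45/2) + 68918 = 497079/2 + 68918 = 634915/2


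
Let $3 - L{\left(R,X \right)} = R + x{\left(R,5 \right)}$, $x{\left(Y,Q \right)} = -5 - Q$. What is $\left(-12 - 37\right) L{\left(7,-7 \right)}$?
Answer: $-294$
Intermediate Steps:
$L{\left(R,X \right)} = 13 - R$ ($L{\left(R,X \right)} = 3 - \left(R - 10\right) = 3 - \left(-10 + R\right) = 13 - R$)
$\left(-12 - 37\right) L{\left(7,-7 \right)} = \left(-12 - 37\right) \left(13 - 7\right) = - 49 \left(13 - 7\right) = \left(-49\right) 6 = -294$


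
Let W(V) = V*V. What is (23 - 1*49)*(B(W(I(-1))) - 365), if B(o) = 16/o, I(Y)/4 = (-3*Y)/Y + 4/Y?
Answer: 464984/49 ≈ 9489.5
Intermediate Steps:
I(Y) = -12 + 16/Y (I(Y) = 4*((-3*Y)/Y + 4/Y) = 4*(-3 + 4/Y) = -12 + 16/Y)
W(V) = V**2
(23 - 1*49)*(B(W(I(-1))) - 365) = (23 - 1*49)*(16/((-12 + 16/(-1))**2) - 365) = (23 - 49)*(16/((-12 + 16*(-1))**2) - 365) = -26*(16/((-12 - 16)**2) - 365) = -26*(16/((-28)**2) - 365) = -26*(16/784 - 365) = -26*(16*(1/784) - 365) = -26*(1/49 - 365) = -26*(-17884/49) = 464984/49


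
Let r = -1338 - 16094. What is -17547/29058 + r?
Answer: -168852201/9686 ≈ -17433.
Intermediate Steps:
r = -17432
-17547/29058 + r = -17547/29058 - 17432 = -17547*1/29058 - 17432 = -5849/9686 - 17432 = -168852201/9686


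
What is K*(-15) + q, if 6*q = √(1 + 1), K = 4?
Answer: -60 + √2/6 ≈ -59.764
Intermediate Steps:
q = √2/6 (q = √(1 + 1)/6 = √2/6 ≈ 0.23570)
K*(-15) + q = 4*(-15) + √2/6 = -60 + √2/6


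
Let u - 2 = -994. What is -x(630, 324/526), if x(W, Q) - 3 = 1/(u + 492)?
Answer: -1499/500 ≈ -2.9980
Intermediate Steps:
u = -992 (u = 2 - 994 = -992)
x(W, Q) = 1499/500 (x(W, Q) = 3 + 1/(-992 + 492) = 3 + 1/(-500) = 3 - 1/500 = 1499/500)
-x(630, 324/526) = -1*1499/500 = -1499/500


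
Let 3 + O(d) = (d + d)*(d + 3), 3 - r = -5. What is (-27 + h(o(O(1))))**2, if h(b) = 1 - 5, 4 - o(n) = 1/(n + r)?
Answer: 961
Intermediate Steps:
r = 8 (r = 3 - 1*(-5) = 3 + 5 = 8)
O(d) = -3 + 2*d*(3 + d) (O(d) = -3 + (d + d)*(d + 3) = -3 + (2*d)*(3 + d) = -3 + 2*d*(3 + d))
o(n) = 4 - 1/(8 + n) (o(n) = 4 - 1/(n + 8) = 4 - 1/(8 + n))
h(b) = -4
(-27 + h(o(O(1))))**2 = (-27 - 4)**2 = (-31)**2 = 961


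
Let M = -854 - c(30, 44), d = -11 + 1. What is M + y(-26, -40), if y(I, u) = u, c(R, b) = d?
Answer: -884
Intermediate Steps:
d = -10
c(R, b) = -10
M = -844 (M = -854 - 1*(-10) = -854 + 10 = -844)
M + y(-26, -40) = -844 - 40 = -884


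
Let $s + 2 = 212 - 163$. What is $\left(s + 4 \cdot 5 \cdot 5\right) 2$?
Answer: $294$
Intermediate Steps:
$s = 47$ ($s = -2 + \left(212 - 163\right) = -2 + 49 = 47$)
$\left(s + 4 \cdot 5 \cdot 5\right) 2 = \left(47 + 4 \cdot 5 \cdot 5\right) 2 = \left(47 + 20 \cdot 5\right) 2 = \left(47 + 100\right) 2 = 147 \cdot 2 = 294$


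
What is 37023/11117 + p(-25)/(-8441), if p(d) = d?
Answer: 312789068/93838597 ≈ 3.3333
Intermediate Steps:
37023/11117 + p(-25)/(-8441) = 37023/11117 - 25/(-8441) = 37023*(1/11117) - 25*(-1/8441) = 37023/11117 + 25/8441 = 312789068/93838597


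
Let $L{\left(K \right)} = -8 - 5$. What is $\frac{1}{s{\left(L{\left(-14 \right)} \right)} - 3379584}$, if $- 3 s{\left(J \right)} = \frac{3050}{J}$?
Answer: $- \frac{39}{131800726} \approx -2.959 \cdot 10^{-7}$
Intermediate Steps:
$L{\left(K \right)} = -13$
$s{\left(J \right)} = - \frac{3050}{3 J}$ ($s{\left(J \right)} = - \frac{3050 \frac{1}{J}}{3} = - \frac{3050}{3 J}$)
$\frac{1}{s{\left(L{\left(-14 \right)} \right)} - 3379584} = \frac{1}{- \frac{3050}{3 \left(-13\right)} - 3379584} = \frac{1}{\left(- \frac{3050}{3}\right) \left(- \frac{1}{13}\right) - 3379584} = \frac{1}{\frac{3050}{39} - 3379584} = \frac{1}{- \frac{131800726}{39}} = - \frac{39}{131800726}$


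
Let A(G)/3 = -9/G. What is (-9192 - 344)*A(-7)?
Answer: -257472/7 ≈ -36782.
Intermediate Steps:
A(G) = -27/G (A(G) = 3*(-9/G) = -27/G)
(-9192 - 344)*A(-7) = (-9192 - 344)*(-27/(-7)) = -(-257472)*(-1)/7 = -9536*27/7 = -257472/7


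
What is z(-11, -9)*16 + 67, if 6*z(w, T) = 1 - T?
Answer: 281/3 ≈ 93.667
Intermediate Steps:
z(w, T) = ⅙ - T/6 (z(w, T) = (1 - T)/6 = ⅙ - T/6)
z(-11, -9)*16 + 67 = (⅙ - ⅙*(-9))*16 + 67 = (⅙ + 3/2)*16 + 67 = (5/3)*16 + 67 = 80/3 + 67 = 281/3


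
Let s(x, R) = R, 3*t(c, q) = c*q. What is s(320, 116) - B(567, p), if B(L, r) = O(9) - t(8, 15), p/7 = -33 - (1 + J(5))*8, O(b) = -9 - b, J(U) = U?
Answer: 174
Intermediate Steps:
t(c, q) = c*q/3 (t(c, q) = (c*q)/3 = c*q/3)
p = -567 (p = 7*(-33 - (1 + 5)*8) = 7*(-33 - 6*8) = 7*(-33 - 1*48) = 7*(-33 - 48) = 7*(-81) = -567)
B(L, r) = -58 (B(L, r) = (-9 - 1*9) - 8*15/3 = (-9 - 9) - 1*40 = -18 - 40 = -58)
s(320, 116) - B(567, p) = 116 - 1*(-58) = 116 + 58 = 174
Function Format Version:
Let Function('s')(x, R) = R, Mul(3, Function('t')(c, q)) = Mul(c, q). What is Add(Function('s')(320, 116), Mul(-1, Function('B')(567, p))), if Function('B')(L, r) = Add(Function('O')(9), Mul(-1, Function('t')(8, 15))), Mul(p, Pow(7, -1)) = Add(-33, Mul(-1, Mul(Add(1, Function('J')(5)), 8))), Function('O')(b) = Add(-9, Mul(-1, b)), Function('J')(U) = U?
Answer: 174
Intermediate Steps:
Function('t')(c, q) = Mul(Rational(1, 3), c, q) (Function('t')(c, q) = Mul(Rational(1, 3), Mul(c, q)) = Mul(Rational(1, 3), c, q))
p = -567 (p = Mul(7, Add(-33, Mul(-1, Mul(Add(1, 5), 8)))) = Mul(7, Add(-33, Mul(-1, Mul(6, 8)))) = Mul(7, Add(-33, Mul(-1, 48))) = Mul(7, Add(-33, -48)) = Mul(7, -81) = -567)
Function('B')(L, r) = -58 (Function('B')(L, r) = Add(Add(-9, Mul(-1, 9)), Mul(-1, Mul(Rational(1, 3), 8, 15))) = Add(Add(-9, -9), Mul(-1, 40)) = Add(-18, -40) = -58)
Add(Function('s')(320, 116), Mul(-1, Function('B')(567, p))) = Add(116, Mul(-1, -58)) = Add(116, 58) = 174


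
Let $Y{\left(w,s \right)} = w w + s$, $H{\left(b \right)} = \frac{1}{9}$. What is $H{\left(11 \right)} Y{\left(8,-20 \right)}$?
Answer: $\frac{44}{9} \approx 4.8889$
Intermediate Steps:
$H{\left(b \right)} = \frac{1}{9}$
$Y{\left(w,s \right)} = s + w^{2}$ ($Y{\left(w,s \right)} = w^{2} + s = s + w^{2}$)
$H{\left(11 \right)} Y{\left(8,-20 \right)} = \frac{-20 + 8^{2}}{9} = \frac{-20 + 64}{9} = \frac{1}{9} \cdot 44 = \frac{44}{9}$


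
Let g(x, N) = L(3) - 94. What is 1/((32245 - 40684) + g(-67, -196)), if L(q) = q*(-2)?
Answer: -1/8539 ≈ -0.00011711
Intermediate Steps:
L(q) = -2*q
g(x, N) = -100 (g(x, N) = -2*3 - 94 = -6 - 94 = -100)
1/((32245 - 40684) + g(-67, -196)) = 1/((32245 - 40684) - 100) = 1/(-8439 - 100) = 1/(-8539) = -1/8539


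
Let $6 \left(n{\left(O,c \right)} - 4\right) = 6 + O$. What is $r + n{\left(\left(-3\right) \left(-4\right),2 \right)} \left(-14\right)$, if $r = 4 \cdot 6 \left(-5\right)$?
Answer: $-218$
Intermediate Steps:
$n{\left(O,c \right)} = 5 + \frac{O}{6}$ ($n{\left(O,c \right)} = 4 + \frac{6 + O}{6} = 4 + \left(1 + \frac{O}{6}\right) = 5 + \frac{O}{6}$)
$r = -120$ ($r = 24 \left(-5\right) = -120$)
$r + n{\left(\left(-3\right) \left(-4\right),2 \right)} \left(-14\right) = -120 + \left(5 + \frac{\left(-3\right) \left(-4\right)}{6}\right) \left(-14\right) = -120 + \left(5 + \frac{1}{6} \cdot 12\right) \left(-14\right) = -120 + \left(5 + 2\right) \left(-14\right) = -120 + 7 \left(-14\right) = -120 - 98 = -218$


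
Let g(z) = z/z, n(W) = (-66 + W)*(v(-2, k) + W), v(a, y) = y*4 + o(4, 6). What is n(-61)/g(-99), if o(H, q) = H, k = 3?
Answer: 5715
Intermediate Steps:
v(a, y) = 4 + 4*y (v(a, y) = y*4 + 4 = 4*y + 4 = 4 + 4*y)
n(W) = (-66 + W)*(16 + W) (n(W) = (-66 + W)*((4 + 4*3) + W) = (-66 + W)*((4 + 12) + W) = (-66 + W)*(16 + W))
g(z) = 1
n(-61)/g(-99) = (-1056 + (-61)**2 - 50*(-61))/1 = (-1056 + 3721 + 3050)*1 = 5715*1 = 5715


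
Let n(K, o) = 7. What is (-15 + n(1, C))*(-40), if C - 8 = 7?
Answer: 320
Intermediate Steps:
C = 15 (C = 8 + 7 = 15)
(-15 + n(1, C))*(-40) = (-15 + 7)*(-40) = -8*(-40) = 320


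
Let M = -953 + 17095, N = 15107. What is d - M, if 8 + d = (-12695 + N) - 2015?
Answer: -15753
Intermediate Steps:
M = 16142
d = 389 (d = -8 + ((-12695 + 15107) - 2015) = -8 + (2412 - 2015) = -8 + 397 = 389)
d - M = 389 - 1*16142 = 389 - 16142 = -15753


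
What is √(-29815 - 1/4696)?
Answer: I*√164373196934/2348 ≈ 172.67*I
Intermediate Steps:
√(-29815 - 1/4696) = √(-140011241/4696) = I*√164373196934/2348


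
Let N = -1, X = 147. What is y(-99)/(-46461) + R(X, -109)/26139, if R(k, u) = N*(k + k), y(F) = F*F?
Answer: -29983097/134938231 ≈ -0.22220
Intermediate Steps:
y(F) = F**2
R(k, u) = -2*k (R(k, u) = -(k + k) = -2*k)
y(-99)/(-46461) + R(X, -109)/26139 = (-99)**2/(-46461) - 2*147/26139 = 9801*(-1/46461) - 294*1/26139 = -3267/15487 - 98/8713 = -29983097/134938231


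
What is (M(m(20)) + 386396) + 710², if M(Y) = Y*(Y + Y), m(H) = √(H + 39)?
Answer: 890614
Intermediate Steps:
m(H) = √(39 + H)
M(Y) = 2*Y² (M(Y) = Y*(2*Y) = 2*Y²)
(M(m(20)) + 386396) + 710² = (2*(√(39 + 20))² + 386396) + 710² = (2*(√59)² + 386396) + 504100 = (2*59 + 386396) + 504100 = (118 + 386396) + 504100 = 386514 + 504100 = 890614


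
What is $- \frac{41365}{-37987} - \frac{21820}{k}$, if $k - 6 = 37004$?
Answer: $\frac{70204231}{140589887} \approx 0.49935$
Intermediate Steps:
$k = 37010$ ($k = 6 + 37004 = 37010$)
$- \frac{41365}{-37987} - \frac{21820}{k} = - \frac{41365}{-37987} - \frac{21820}{37010} = \left(-41365\right) \left(- \frac{1}{37987}\right) - \frac{2182}{3701} = \frac{41365}{37987} - \frac{2182}{3701} = \frac{70204231}{140589887}$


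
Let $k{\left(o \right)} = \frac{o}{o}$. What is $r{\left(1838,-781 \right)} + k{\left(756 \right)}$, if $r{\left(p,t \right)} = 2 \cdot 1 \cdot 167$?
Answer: $335$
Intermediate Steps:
$r{\left(p,t \right)} = 334$ ($r{\left(p,t \right)} = 2 \cdot 167 = 334$)
$k{\left(o \right)} = 1$
$r{\left(1838,-781 \right)} + k{\left(756 \right)} = 334 + 1 = 335$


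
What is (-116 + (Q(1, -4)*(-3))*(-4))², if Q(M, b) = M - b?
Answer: 3136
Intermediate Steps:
(-116 + (Q(1, -4)*(-3))*(-4))² = (-116 + ((1 - 1*(-4))*(-3))*(-4))² = (-116 + ((1 + 4)*(-3))*(-4))² = (-116 + (5*(-3))*(-4))² = (-116 - 15*(-4))² = (-116 + 60)² = (-56)² = 3136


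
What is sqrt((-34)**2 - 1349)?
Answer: I*sqrt(193) ≈ 13.892*I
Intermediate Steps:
sqrt((-34)**2 - 1349) = sqrt(1156 - 1349) = sqrt(-193) = I*sqrt(193)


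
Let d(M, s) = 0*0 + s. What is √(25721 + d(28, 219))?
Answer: 2*√6485 ≈ 161.06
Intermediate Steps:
d(M, s) = s (d(M, s) = 0 + s = s)
√(25721 + d(28, 219)) = √(25721 + 219) = √25940 = 2*√6485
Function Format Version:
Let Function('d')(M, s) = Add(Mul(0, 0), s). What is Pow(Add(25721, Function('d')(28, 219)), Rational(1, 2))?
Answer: Mul(2, Pow(6485, Rational(1, 2))) ≈ 161.06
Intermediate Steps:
Function('d')(M, s) = s (Function('d')(M, s) = Add(0, s) = s)
Pow(Add(25721, Function('d')(28, 219)), Rational(1, 2)) = Pow(Add(25721, 219), Rational(1, 2)) = Pow(25940, Rational(1, 2)) = Mul(2, Pow(6485, Rational(1, 2)))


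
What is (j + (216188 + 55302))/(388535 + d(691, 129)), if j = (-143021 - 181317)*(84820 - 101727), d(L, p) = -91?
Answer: 1370963514/97111 ≈ 14117.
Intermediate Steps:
j = 5483582566 (j = -324338*(-16907) = 5483582566)
(j + (216188 + 55302))/(388535 + d(691, 129)) = (5483582566 + (216188 + 55302))/(388535 - 91) = (5483582566 + 271490)/388444 = 5483854056*(1/388444) = 1370963514/97111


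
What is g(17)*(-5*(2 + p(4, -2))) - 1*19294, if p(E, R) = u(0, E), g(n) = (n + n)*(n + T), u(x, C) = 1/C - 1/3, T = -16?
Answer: -117719/6 ≈ -19620.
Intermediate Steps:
u(x, C) = -⅓ + 1/C (u(x, C) = 1/C - 1*⅓ = 1/C - ⅓ = -⅓ + 1/C)
g(n) = 2*n*(-16 + n) (g(n) = (n + n)*(n - 16) = (2*n)*(-16 + n) = 2*n*(-16 + n))
p(E, R) = (3 - E)/(3*E)
g(17)*(-5*(2 + p(4, -2))) - 1*19294 = (2*17*(-16 + 17))*(-5*(2 + (⅓)*(3 - 1*4)/4)) - 1*19294 = (2*17*1)*(-5*(2 + (⅓)*(¼)*(3 - 4))) - 19294 = 34*(-5*(2 + (⅓)*(¼)*(-1))) - 19294 = 34*(-5*(2 - 1/12)) - 19294 = 34*(-5*23/12) - 19294 = 34*(-115/12) - 19294 = -1955/6 - 19294 = -117719/6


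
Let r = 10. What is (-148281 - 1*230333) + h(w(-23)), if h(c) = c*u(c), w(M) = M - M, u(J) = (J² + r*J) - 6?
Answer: -378614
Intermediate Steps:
u(J) = -6 + J² + 10*J (u(J) = (J² + 10*J) - 6 = -6 + J² + 10*J)
w(M) = 0
h(c) = c*(-6 + c² + 10*c)
(-148281 - 1*230333) + h(w(-23)) = (-148281 - 1*230333) + 0*(-6 + 0² + 10*0) = (-148281 - 230333) + 0*(-6 + 0 + 0) = -378614 + 0*(-6) = -378614 + 0 = -378614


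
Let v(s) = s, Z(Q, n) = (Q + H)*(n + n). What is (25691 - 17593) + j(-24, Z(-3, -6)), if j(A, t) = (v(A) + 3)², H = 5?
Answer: 8539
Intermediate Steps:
Z(Q, n) = 2*n*(5 + Q) (Z(Q, n) = (Q + 5)*(n + n) = (5 + Q)*(2*n) = 2*n*(5 + Q))
j(A, t) = (3 + A)² (j(A, t) = (A + 3)² = (3 + A)²)
(25691 - 17593) + j(-24, Z(-3, -6)) = (25691 - 17593) + (3 - 24)² = 8098 + (-21)² = 8098 + 441 = 8539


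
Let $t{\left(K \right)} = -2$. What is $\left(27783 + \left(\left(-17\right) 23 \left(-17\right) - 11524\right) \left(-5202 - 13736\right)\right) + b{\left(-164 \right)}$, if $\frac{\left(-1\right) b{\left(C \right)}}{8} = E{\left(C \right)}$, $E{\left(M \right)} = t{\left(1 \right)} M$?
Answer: $92385785$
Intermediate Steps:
$E{\left(M \right)} = - 2 M$
$b{\left(C \right)} = 16 C$ ($b{\left(C \right)} = - 8 \left(- 2 C\right) = 16 C$)
$\left(27783 + \left(\left(-17\right) 23 \left(-17\right) - 11524\right) \left(-5202 - 13736\right)\right) + b{\left(-164 \right)} = \left(27783 + \left(\left(-17\right) 23 \left(-17\right) - 11524\right) \left(-5202 - 13736\right)\right) + 16 \left(-164\right) = \left(27783 + \left(\left(-391\right) \left(-17\right) - 11524\right) \left(-18938\right)\right) - 2624 = \left(27783 + \left(6647 - 11524\right) \left(-18938\right)\right) - 2624 = \left(27783 - -92360626\right) - 2624 = \left(27783 + 92360626\right) - 2624 = 92388409 - 2624 = 92385785$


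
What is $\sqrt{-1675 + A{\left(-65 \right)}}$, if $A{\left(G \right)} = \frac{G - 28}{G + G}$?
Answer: $\frac{i \sqrt{28295410}}{130} \approx 40.918 i$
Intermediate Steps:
$A{\left(G \right)} = \frac{-28 + G}{2 G}$
$\sqrt{-1675 + A{\left(-65 \right)}} = \sqrt{-1675 + \frac{-28 - 65}{2 \left(-65\right)}} = \sqrt{-1675 + \frac{1}{2} \left(- \frac{1}{65}\right) \left(-93\right)} = \sqrt{-1675 + \frac{93}{130}} = \sqrt{- \frac{217657}{130}} = \frac{i \sqrt{28295410}}{130}$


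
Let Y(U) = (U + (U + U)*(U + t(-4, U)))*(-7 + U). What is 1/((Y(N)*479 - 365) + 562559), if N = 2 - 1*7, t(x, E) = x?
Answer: 1/73614 ≈ 1.3584e-5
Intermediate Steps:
N = -5 (N = 2 - 7 = -5)
Y(U) = (-7 + U)*(U + 2*U*(-4 + U)) (Y(U) = (U + (U + U)*(U - 4))*(-7 + U) = (U + (2*U)*(-4 + U))*(-7 + U) = (U + 2*U*(-4 + U))*(-7 + U) = (-7 + U)*(U + 2*U*(-4 + U)))
1/((Y(N)*479 - 365) + 562559) = 1/((-5*(49 - 21*(-5) + 2*(-5)²)*479 - 365) + 562559) = 1/((-5*(49 + 105 + 2*25)*479 - 365) + 562559) = 1/((-5*(49 + 105 + 50)*479 - 365) + 562559) = 1/((-5*204*479 - 365) + 562559) = 1/((-1020*479 - 365) + 562559) = 1/((-488580 - 365) + 562559) = 1/(-488945 + 562559) = 1/73614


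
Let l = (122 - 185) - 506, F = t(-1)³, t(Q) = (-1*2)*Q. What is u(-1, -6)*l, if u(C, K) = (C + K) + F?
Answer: -569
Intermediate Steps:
t(Q) = -2*Q
F = 8 (F = (-2*(-1))³ = 2³ = 8)
l = -569 (l = -63 - 506 = -569)
u(C, K) = 8 + C + K (u(C, K) = (C + K) + 8 = 8 + C + K)
u(-1, -6)*l = (8 - 1 - 6)*(-569) = 1*(-569) = -569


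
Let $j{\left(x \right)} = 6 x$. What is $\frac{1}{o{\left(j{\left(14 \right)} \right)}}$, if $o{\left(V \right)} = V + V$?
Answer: $\frac{1}{168} \approx 0.0059524$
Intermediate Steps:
$o{\left(V \right)} = 2 V$
$\frac{1}{o{\left(j{\left(14 \right)} \right)}} = \frac{1}{2 \cdot 6 \cdot 14} = \frac{1}{2 \cdot 84} = \frac{1}{168}$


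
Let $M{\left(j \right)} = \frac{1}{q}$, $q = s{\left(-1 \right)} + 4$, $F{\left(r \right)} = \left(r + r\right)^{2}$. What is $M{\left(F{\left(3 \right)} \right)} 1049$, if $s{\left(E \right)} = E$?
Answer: $\frac{1049}{3} \approx 349.67$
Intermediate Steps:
$F{\left(r \right)} = 4 r^{2}$ ($F{\left(r \right)} = \left(2 r\right)^{2} = 4 r^{2}$)
$q = 3$ ($q = -1 + 4 = 3$)
$M{\left(j \right)} = \frac{1}{3}$
$M{\left(F{\left(3 \right)} \right)} 1049 = \frac{1}{3} \cdot 1049 = \frac{1049}{3}$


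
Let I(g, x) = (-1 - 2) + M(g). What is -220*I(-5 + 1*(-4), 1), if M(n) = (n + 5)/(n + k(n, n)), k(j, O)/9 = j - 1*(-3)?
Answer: 40700/63 ≈ 646.03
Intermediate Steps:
k(j, O) = 27 + 9*j (k(j, O) = 9*(j - 1*(-3)) = 9*(j + 3) = 9*(3 + j) = 27 + 9*j)
M(n) = (5 + n)/(27 + 10*n) (M(n) = (n + 5)/(n + (27 + 9*n)) = (5 + n)/(27 + 10*n))
I(g, x) = -3 + (5 + g)/(27 + 10*g) (I(g, x) = (-1 - 2) + (5 + g)/(27 + 10*g) = -3 + (5 + g)/(27 + 10*g))
-220*I(-5 + 1*(-4), 1) = -220*(-76 - 29*(-5 + 1*(-4)))/(27 + 10*(-5 + 1*(-4))) = -220*(-76 - 29*(-5 - 4))/(27 + 10*(-5 - 4)) = -220*(-76 - 29*(-9))/(27 + 10*(-9)) = -220*(-76 + 261)/(27 - 90) = -220*185/(-63) = -(-220)*185/63 = -220*(-185/63) = 40700/63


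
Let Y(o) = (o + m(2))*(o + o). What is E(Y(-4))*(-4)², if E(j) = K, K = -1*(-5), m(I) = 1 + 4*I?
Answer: 80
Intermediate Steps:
Y(o) = 2*o*(9 + o) (Y(o) = (o + (1 + 4*2))*(o + o) = (o + (1 + 8))*(2*o) = (o + 9)*(2*o) = (9 + o)*(2*o) = 2*o*(9 + o))
K = 5
E(j) = 5
E(Y(-4))*(-4)² = 5*(-4)² = 5*16 = 80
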